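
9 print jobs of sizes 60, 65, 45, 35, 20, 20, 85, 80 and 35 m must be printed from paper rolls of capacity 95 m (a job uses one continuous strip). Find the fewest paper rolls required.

6

Total = 85 + 80 + 65 + 60 + 45 + 35 + 35 + 20 + 20 = 445 m.
Lower bound: ⌈445/95⌉ = 5 paper rolls.
A packing using 6 paper rolls:
  roll 1: 85 = 85
  roll 2: 80 = 80
  roll 3: 65 + 20 = 85
  roll 4: 60 + 35 = 95
  roll 5: 45 + 35 = 80
  roll 6: 20 = 20
No arrangement into 5 paper rolls stays within capacity, so 6 is optimal.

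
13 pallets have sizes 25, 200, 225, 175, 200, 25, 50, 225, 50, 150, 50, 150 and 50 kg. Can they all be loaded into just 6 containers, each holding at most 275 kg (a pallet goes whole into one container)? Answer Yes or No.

No

Total = 1575 kg; ⌈1575/275⌉ = 6.
7 pallets each exceed half the capacity and cannot share a container, forcing at least 7 containers.
At least 7 containers are required, but only 6 are allowed.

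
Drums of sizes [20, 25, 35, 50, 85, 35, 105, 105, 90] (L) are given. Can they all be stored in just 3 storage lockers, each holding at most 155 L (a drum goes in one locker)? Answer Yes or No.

Total = 550 L; ⌈550/155⌉ = 4.
At least 4 storage lockers are required, but only 3 are allowed.

No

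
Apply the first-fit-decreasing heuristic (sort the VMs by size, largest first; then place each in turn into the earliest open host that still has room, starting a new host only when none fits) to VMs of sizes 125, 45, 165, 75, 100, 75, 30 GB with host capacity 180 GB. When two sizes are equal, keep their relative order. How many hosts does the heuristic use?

4

Sorted descending: 165, 125, 100, 75, 75, 45, 30.
  165 → host 1 (new)  [load 165/180]
  125 → host 2 (new)  [load 125/180]
  100 → host 3 (new)  [load 100/180]
  75 → host 3  [load 175/180]
  75 → host 4 (new)  [load 75/180]
  45 → host 2  [load 170/180]
  30 → host 4  [load 105/180]
4 hosts opened.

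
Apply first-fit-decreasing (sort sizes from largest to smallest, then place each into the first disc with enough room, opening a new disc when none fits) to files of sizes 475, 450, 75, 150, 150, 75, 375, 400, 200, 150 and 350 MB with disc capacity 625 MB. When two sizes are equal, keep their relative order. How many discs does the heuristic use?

5

Sorted descending: 475, 450, 400, 375, 350, 200, 150, 150, 150, 75, 75.
  475 → disc 1 (new)  [load 475/625]
  450 → disc 2 (new)  [load 450/625]
  400 → disc 3 (new)  [load 400/625]
  375 → disc 4 (new)  [load 375/625]
  350 → disc 5 (new)  [load 350/625]
  200 → disc 3  [load 600/625]
  150 → disc 1  [load 625/625]
  150 → disc 2  [load 600/625]
  150 → disc 4  [load 525/625]
  75 → disc 4  [load 600/625]
  75 → disc 5  [load 425/625]
5 discs opened.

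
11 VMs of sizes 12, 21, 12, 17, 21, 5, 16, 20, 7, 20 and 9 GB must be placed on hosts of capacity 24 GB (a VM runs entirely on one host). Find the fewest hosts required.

8

Total = 21 + 21 + 20 + 20 + 17 + 16 + 12 + 12 + 9 + 7 + 5 = 160 GB.
Lower bound: ⌈160/24⌉ = 7 hosts.
A packing using 8 hosts:
  host 1: 21 = 21
  host 2: 21 = 21
  host 3: 20 = 20
  host 4: 20 = 20
  host 5: 17 + 7 = 24
  host 6: 16 + 5 = 21
  host 7: 12 + 12 = 24
  host 8: 9 = 9
No arrangement into 7 hosts stays within capacity, so 8 is optimal.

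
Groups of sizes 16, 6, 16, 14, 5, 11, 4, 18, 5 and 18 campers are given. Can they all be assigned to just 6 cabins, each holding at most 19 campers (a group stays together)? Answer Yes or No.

No

Total = 113 campers; ⌈113/19⌉ = 6.
The bound of 6 does not rule out 6, but exhaustive search shows no assignment into 6 cabins of capacity 19 campers exists — the minimum is 7.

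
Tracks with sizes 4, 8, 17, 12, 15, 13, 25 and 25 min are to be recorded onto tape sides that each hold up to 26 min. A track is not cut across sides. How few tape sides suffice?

5

Total = 25 + 25 + 17 + 15 + 13 + 12 + 8 + 4 = 119 min.
Lower bound: ⌈119/26⌉ = 5 tape sides.
A packing using 5 tape sides:
  side 1: 25 = 25
  side 2: 25 = 25
  side 3: 17 + 8 = 25
  side 4: 15 + 4 = 19
  side 5: 13 + 12 = 25
This matches the lower bound, so 5 is optimal.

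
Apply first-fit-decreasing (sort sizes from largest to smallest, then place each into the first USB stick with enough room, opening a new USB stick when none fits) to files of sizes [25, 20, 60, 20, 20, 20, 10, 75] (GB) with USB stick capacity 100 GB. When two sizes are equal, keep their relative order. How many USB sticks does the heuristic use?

Sorted descending: 75, 60, 25, 20, 20, 20, 20, 10.
  75 → USB stick 1 (new)  [load 75/100]
  60 → USB stick 2 (new)  [load 60/100]
  25 → USB stick 1  [load 100/100]
  20 → USB stick 2  [load 80/100]
  20 → USB stick 2  [load 100/100]
  20 → USB stick 3 (new)  [load 20/100]
  20 → USB stick 3  [load 40/100]
  10 → USB stick 3  [load 50/100]
3 USB sticks opened.

3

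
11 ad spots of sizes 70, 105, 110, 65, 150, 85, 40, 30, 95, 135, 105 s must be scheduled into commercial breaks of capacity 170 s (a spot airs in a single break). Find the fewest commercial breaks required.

Total = 150 + 135 + 110 + 105 + 105 + 95 + 85 + 70 + 65 + 40 + 30 = 990 s.
Lower bound: ⌈990/170⌉ = 6 commercial breaks.
A packing using 7 commercial breaks:
  break 1: 150 = 150
  break 2: 135 + 30 = 165
  break 3: 110 + 40 = 150
  break 4: 105 + 65 = 170
  break 5: 105 = 105
  break 6: 95 + 70 = 165
  break 7: 85 = 85
No arrangement into 6 commercial breaks stays within capacity, so 7 is optimal.

7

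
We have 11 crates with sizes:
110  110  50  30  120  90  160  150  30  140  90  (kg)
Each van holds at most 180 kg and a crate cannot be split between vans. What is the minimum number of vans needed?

7

Total = 160 + 150 + 140 + 120 + 110 + 110 + 90 + 90 + 50 + 30 + 30 = 1080 kg.
Lower bound: ⌈1080/180⌉ = 6 vans.
A packing using 7 vans:
  van 1: 160 = 160
  van 2: 150 + 30 = 180
  van 3: 140 + 30 = 170
  van 4: 120 + 50 = 170
  van 5: 110 = 110
  van 6: 110 = 110
  van 7: 90 + 90 = 180
No arrangement into 6 vans stays within capacity, so 7 is optimal.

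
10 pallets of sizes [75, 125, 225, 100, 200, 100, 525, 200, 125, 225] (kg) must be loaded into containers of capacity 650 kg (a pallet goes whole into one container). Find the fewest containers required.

3

Total = 525 + 225 + 225 + 200 + 200 + 125 + 125 + 100 + 100 + 75 = 1900 kg.
Lower bound: ⌈1900/650⌉ = 3 containers.
A packing using 3 containers:
  container 1: 525 + 125 = 650
  container 2: 225 + 225 + 200 = 650
  container 3: 200 + 125 + 100 + 100 + 75 = 600
This matches the lower bound, so 3 is optimal.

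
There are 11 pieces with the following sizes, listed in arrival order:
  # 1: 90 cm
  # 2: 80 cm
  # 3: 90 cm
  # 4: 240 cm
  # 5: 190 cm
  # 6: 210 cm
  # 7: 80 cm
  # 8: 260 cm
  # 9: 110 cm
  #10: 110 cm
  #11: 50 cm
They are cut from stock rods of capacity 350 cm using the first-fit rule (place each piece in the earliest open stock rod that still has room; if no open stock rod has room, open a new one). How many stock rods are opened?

  90 → stock rod 1 (new)  [load 90/350]
  80 → stock rod 1  [load 170/350]
  90 → stock rod 1  [load 260/350]
  240 → stock rod 2 (new)  [load 240/350]
  190 → stock rod 3 (new)  [load 190/350]
  210 → stock rod 4 (new)  [load 210/350]
  80 → stock rod 1  [load 340/350]
  260 → stock rod 5 (new)  [load 260/350]
  110 → stock rod 2  [load 350/350]
  110 → stock rod 3  [load 300/350]
  50 → stock rod 3  [load 350/350]
5 stock rods opened.

5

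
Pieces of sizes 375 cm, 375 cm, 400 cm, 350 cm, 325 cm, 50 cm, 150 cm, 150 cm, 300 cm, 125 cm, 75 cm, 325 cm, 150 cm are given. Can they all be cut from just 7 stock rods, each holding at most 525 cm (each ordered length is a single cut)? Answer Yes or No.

A valid assignment using 7 stock rods:
  stock rod 1: 400 + 125 = 525
  stock rod 2: 375 + 150 = 525
  stock rod 3: 375 + 150 = 525
  stock rod 4: 350 + 150 = 500
  stock rod 5: 325 + 75 + 50 = 450
  stock rod 6: 325 = 325
  stock rod 7: 300 = 300
Every load is within 525 cm, so 7 stock rods suffice.

Yes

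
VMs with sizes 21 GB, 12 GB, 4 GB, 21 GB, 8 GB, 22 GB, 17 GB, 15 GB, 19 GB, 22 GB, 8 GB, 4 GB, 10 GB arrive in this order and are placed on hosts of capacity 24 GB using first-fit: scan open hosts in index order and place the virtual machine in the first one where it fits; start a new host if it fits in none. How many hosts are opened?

9

  21 → host 1 (new)  [load 21/24]
  12 → host 2 (new)  [load 12/24]
  4 → host 2  [load 16/24]
  21 → host 3 (new)  [load 21/24]
  8 → host 2  [load 24/24]
  22 → host 4 (new)  [load 22/24]
  17 → host 5 (new)  [load 17/24]
  15 → host 6 (new)  [load 15/24]
  19 → host 7 (new)  [load 19/24]
  22 → host 8 (new)  [load 22/24]
  8 → host 6  [load 23/24]
  4 → host 5  [load 21/24]
  10 → host 9 (new)  [load 10/24]
9 hosts opened.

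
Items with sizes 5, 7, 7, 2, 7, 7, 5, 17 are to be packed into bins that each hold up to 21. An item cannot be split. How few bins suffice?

Total = 17 + 7 + 7 + 7 + 7 + 5 + 5 + 2 = 57.
Lower bound: ⌈57/21⌉ = 3 bins.
A packing using 3 bins:
  bin 1: 17 + 2 = 19
  bin 2: 7 + 7 + 7 = 21
  bin 3: 7 + 5 + 5 = 17
This matches the lower bound, so 3 is optimal.

3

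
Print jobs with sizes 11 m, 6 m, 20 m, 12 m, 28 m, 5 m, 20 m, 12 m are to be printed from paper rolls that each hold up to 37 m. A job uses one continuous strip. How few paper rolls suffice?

Total = 28 + 20 + 20 + 12 + 12 + 11 + 6 + 5 = 114 m.
Lower bound: ⌈114/37⌉ = 4 paper rolls.
A packing using 4 paper rolls:
  roll 1: 28 + 6 = 34
  roll 2: 20 + 12 + 5 = 37
  roll 3: 20 + 12 = 32
  roll 4: 11 = 11
This matches the lower bound, so 4 is optimal.

4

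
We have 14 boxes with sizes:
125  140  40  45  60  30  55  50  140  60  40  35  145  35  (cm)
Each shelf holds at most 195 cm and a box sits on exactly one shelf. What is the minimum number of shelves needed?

6

Total = 145 + 140 + 140 + 125 + 60 + 60 + 55 + 50 + 45 + 40 + 40 + 35 + 35 + 30 = 1000 cm.
Lower bound: ⌈1000/195⌉ = 6 shelves.
A packing using 6 shelves:
  shelf 1: 145 + 50 = 195
  shelf 2: 140 + 55 = 195
  shelf 3: 140 + 45 = 185
  shelf 4: 125 + 60 = 185
  shelf 5: 60 + 40 + 40 + 35 = 175
  shelf 6: 35 + 30 = 65
This matches the lower bound, so 6 is optimal.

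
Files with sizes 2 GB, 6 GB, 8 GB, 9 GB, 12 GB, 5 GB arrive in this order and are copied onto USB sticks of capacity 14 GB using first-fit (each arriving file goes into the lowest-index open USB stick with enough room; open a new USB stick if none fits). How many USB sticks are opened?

4

  2 → USB stick 1 (new)  [load 2/14]
  6 → USB stick 1  [load 8/14]
  8 → USB stick 2 (new)  [load 8/14]
  9 → USB stick 3 (new)  [load 9/14]
  12 → USB stick 4 (new)  [load 12/14]
  5 → USB stick 1  [load 13/14]
4 USB sticks opened.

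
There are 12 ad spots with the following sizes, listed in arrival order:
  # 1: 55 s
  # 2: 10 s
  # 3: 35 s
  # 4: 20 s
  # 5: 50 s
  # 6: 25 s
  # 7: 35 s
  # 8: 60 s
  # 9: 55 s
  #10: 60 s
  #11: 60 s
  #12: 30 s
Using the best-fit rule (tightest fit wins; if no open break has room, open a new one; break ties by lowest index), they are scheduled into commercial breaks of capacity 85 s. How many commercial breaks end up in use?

7

  55 → break 1 (new)  [load 55/85]
  10 → break 1  [load 65/85]
  35 → break 2 (new)  [load 35/85]
  20 → break 1  [load 85/85]
  50 → break 2  [load 85/85]
  25 → break 3 (new)  [load 25/85]
  35 → break 3  [load 60/85]
  60 → break 4 (new)  [load 60/85]
  55 → break 5 (new)  [load 55/85]
  60 → break 6 (new)  [load 60/85]
  60 → break 7 (new)  [load 60/85]
  30 → break 5  [load 85/85]
7 commercial breaks opened.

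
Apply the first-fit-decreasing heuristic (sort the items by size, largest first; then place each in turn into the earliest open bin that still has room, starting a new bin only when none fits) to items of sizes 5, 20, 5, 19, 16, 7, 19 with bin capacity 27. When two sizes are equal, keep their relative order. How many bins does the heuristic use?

4

Sorted descending: 20, 19, 19, 16, 7, 5, 5.
  20 → bin 1 (new)  [load 20/27]
  19 → bin 2 (new)  [load 19/27]
  19 → bin 3 (new)  [load 19/27]
  16 → bin 4 (new)  [load 16/27]
  7 → bin 1  [load 27/27]
  5 → bin 2  [load 24/27]
  5 → bin 3  [load 24/27]
4 bins opened.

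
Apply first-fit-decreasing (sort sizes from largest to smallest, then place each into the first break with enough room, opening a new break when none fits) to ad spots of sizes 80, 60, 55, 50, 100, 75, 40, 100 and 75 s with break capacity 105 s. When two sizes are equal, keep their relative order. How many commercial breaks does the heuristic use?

7

Sorted descending: 100, 100, 80, 75, 75, 60, 55, 50, 40.
  100 → break 1 (new)  [load 100/105]
  100 → break 2 (new)  [load 100/105]
  80 → break 3 (new)  [load 80/105]
  75 → break 4 (new)  [load 75/105]
  75 → break 5 (new)  [load 75/105]
  60 → break 6 (new)  [load 60/105]
  55 → break 7 (new)  [load 55/105]
  50 → break 7  [load 105/105]
  40 → break 6  [load 100/105]
7 commercial breaks opened.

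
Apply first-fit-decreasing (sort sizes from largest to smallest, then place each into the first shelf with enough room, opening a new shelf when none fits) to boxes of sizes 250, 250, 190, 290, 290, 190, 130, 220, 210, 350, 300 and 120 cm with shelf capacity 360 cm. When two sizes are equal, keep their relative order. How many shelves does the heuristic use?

Sorted descending: 350, 300, 290, 290, 250, 250, 220, 210, 190, 190, 130, 120.
  350 → shelf 1 (new)  [load 350/360]
  300 → shelf 2 (new)  [load 300/360]
  290 → shelf 3 (new)  [load 290/360]
  290 → shelf 4 (new)  [load 290/360]
  250 → shelf 5 (new)  [load 250/360]
  250 → shelf 6 (new)  [load 250/360]
  220 → shelf 7 (new)  [load 220/360]
  210 → shelf 8 (new)  [load 210/360]
  190 → shelf 9 (new)  [load 190/360]
  190 → shelf 10 (new)  [load 190/360]
  130 → shelf 7  [load 350/360]
  120 → shelf 8  [load 330/360]
10 shelves opened.

10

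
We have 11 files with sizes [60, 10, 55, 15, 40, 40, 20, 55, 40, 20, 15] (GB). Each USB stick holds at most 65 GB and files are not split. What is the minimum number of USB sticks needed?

Total = 60 + 55 + 55 + 40 + 40 + 40 + 20 + 20 + 15 + 15 + 10 = 370 GB.
Lower bound: ⌈370/65⌉ = 6 USB sticks.
A packing using 7 USB sticks:
  USB stick 1: 60 = 60
  USB stick 2: 55 + 10 = 65
  USB stick 3: 55 = 55
  USB stick 4: 40 + 20 = 60
  USB stick 5: 40 + 20 = 60
  USB stick 6: 40 + 15 = 55
  USB stick 7: 15 = 15
No arrangement into 6 USB sticks stays within capacity, so 7 is optimal.

7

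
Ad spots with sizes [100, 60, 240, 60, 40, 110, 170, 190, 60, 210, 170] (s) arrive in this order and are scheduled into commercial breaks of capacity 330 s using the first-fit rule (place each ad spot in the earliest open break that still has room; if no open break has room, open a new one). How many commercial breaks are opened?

6

  100 → break 1 (new)  [load 100/330]
  60 → break 1  [load 160/330]
  240 → break 2 (new)  [load 240/330]
  60 → break 1  [load 220/330]
  40 → break 1  [load 260/330]
  110 → break 3 (new)  [load 110/330]
  170 → break 3  [load 280/330]
  190 → break 4 (new)  [load 190/330]
  60 → break 1  [load 320/330]
  210 → break 5 (new)  [load 210/330]
  170 → break 6 (new)  [load 170/330]
6 commercial breaks opened.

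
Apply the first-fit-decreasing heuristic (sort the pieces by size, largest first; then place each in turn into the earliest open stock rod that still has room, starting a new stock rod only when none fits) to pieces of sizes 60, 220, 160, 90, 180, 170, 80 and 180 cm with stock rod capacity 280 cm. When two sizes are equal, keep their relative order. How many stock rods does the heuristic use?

5

Sorted descending: 220, 180, 180, 170, 160, 90, 80, 60.
  220 → stock rod 1 (new)  [load 220/280]
  180 → stock rod 2 (new)  [load 180/280]
  180 → stock rod 3 (new)  [load 180/280]
  170 → stock rod 4 (new)  [load 170/280]
  160 → stock rod 5 (new)  [load 160/280]
  90 → stock rod 2  [load 270/280]
  80 → stock rod 3  [load 260/280]
  60 → stock rod 1  [load 280/280]
5 stock rods opened.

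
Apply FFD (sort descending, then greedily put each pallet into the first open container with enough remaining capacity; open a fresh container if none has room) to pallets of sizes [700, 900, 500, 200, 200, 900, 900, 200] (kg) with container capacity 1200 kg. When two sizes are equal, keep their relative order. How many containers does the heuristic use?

Sorted descending: 900, 900, 900, 700, 500, 200, 200, 200.
  900 → container 1 (new)  [load 900/1200]
  900 → container 2 (new)  [load 900/1200]
  900 → container 3 (new)  [load 900/1200]
  700 → container 4 (new)  [load 700/1200]
  500 → container 4  [load 1200/1200]
  200 → container 1  [load 1100/1200]
  200 → container 2  [load 1100/1200]
  200 → container 3  [load 1100/1200]
4 containers opened.

4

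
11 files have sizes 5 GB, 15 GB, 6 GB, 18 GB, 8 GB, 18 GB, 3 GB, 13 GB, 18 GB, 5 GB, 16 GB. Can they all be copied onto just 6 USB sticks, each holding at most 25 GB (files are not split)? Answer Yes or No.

A valid assignment using 6 USB sticks:
  USB stick 1: 18 + 6 = 24
  USB stick 2: 18 + 5 = 23
  USB stick 3: 18 + 5 = 23
  USB stick 4: 16 + 8 = 24
  USB stick 5: 15 + 3 = 18
  USB stick 6: 13 = 13
Every load is within 25 GB, so 6 USB sticks suffice.

Yes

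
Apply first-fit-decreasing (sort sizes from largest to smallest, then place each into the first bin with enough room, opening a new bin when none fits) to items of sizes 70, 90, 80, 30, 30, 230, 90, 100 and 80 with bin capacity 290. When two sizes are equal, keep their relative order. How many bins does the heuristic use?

Sorted descending: 230, 100, 90, 90, 80, 80, 70, 30, 30.
  230 → bin 1 (new)  [load 230/290]
  100 → bin 2 (new)  [load 100/290]
  90 → bin 2  [load 190/290]
  90 → bin 2  [load 280/290]
  80 → bin 3 (new)  [load 80/290]
  80 → bin 3  [load 160/290]
  70 → bin 3  [load 230/290]
  30 → bin 1  [load 260/290]
  30 → bin 1  [load 290/290]
3 bins opened.

3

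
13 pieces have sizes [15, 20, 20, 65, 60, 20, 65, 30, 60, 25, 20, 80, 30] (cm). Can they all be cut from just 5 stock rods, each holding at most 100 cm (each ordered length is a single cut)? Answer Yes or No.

Total = 510 cm; ⌈510/100⌉ = 6.
At least 6 stock rods are required, but only 5 are allowed.

No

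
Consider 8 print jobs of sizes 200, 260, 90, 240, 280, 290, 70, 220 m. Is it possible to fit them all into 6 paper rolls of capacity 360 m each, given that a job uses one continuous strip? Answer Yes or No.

A valid assignment using 6 paper rolls:
  roll 1: 290 + 70 = 360
  roll 2: 280 = 280
  roll 3: 260 + 90 = 350
  roll 4: 240 = 240
  roll 5: 220 = 220
  roll 6: 200 = 200
Every load is within 360 m, so 6 paper rolls suffice.

Yes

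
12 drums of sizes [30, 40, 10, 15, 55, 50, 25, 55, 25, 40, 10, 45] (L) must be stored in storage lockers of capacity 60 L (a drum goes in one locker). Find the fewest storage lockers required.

Total = 55 + 55 + 50 + 45 + 40 + 40 + 30 + 25 + 25 + 15 + 10 + 10 = 400 L.
Lower bound: ⌈400/60⌉ = 7 storage lockers.
A packing using 8 storage lockers:
  locker 1: 55 = 55
  locker 2: 55 = 55
  locker 3: 50 + 10 = 60
  locker 4: 45 + 15 = 60
  locker 5: 40 + 10 = 50
  locker 6: 40 = 40
  locker 7: 30 + 25 = 55
  locker 8: 25 = 25
No arrangement into 7 storage lockers stays within capacity, so 8 is optimal.

8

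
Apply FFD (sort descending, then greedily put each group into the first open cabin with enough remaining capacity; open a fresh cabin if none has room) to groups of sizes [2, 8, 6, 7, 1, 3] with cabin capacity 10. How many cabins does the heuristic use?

Sorted descending: 8, 7, 6, 3, 2, 1.
  8 → cabin 1 (new)  [load 8/10]
  7 → cabin 2 (new)  [load 7/10]
  6 → cabin 3 (new)  [load 6/10]
  3 → cabin 2  [load 10/10]
  2 → cabin 1  [load 10/10]
  1 → cabin 3  [load 7/10]
3 cabins opened.

3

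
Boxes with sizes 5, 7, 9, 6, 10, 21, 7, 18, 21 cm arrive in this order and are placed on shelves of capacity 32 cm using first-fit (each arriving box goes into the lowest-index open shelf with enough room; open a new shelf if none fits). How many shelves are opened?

4

  5 → shelf 1 (new)  [load 5/32]
  7 → shelf 1  [load 12/32]
  9 → shelf 1  [load 21/32]
  6 → shelf 1  [load 27/32]
  10 → shelf 2 (new)  [load 10/32]
  21 → shelf 2  [load 31/32]
  7 → shelf 3 (new)  [load 7/32]
  18 → shelf 3  [load 25/32]
  21 → shelf 4 (new)  [load 21/32]
4 shelves opened.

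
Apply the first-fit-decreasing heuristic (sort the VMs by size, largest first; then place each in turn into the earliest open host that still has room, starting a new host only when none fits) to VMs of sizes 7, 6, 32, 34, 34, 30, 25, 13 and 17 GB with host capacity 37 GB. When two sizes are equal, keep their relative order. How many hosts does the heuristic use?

6

Sorted descending: 34, 34, 32, 30, 25, 17, 13, 7, 6.
  34 → host 1 (new)  [load 34/37]
  34 → host 2 (new)  [load 34/37]
  32 → host 3 (new)  [load 32/37]
  30 → host 4 (new)  [load 30/37]
  25 → host 5 (new)  [load 25/37]
  17 → host 6 (new)  [load 17/37]
  13 → host 6  [load 30/37]
  7 → host 4  [load 37/37]
  6 → host 5  [load 31/37]
6 hosts opened.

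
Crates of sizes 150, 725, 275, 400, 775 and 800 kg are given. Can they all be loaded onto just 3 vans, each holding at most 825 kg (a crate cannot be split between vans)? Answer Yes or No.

No

Total = 3125 kg; ⌈3125/825⌉ = 4.
At least 4 vans are required, but only 3 are allowed.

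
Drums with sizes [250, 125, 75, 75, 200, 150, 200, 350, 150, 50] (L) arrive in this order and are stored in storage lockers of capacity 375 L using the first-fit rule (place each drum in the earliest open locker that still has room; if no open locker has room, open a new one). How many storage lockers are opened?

5

  250 → locker 1 (new)  [load 250/375]
  125 → locker 1  [load 375/375]
  75 → locker 2 (new)  [load 75/375]
  75 → locker 2  [load 150/375]
  200 → locker 2  [load 350/375]
  150 → locker 3 (new)  [load 150/375]
  200 → locker 3  [load 350/375]
  350 → locker 4 (new)  [load 350/375]
  150 → locker 5 (new)  [load 150/375]
  50 → locker 5  [load 200/375]
5 storage lockers opened.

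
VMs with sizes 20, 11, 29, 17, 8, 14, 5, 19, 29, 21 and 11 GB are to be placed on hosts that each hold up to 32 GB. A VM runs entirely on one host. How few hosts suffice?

6

Total = 29 + 29 + 21 + 20 + 19 + 17 + 14 + 11 + 11 + 8 + 5 = 184 GB.
Lower bound: ⌈184/32⌉ = 6 hosts.
A packing using 6 hosts:
  host 1: 29 = 29
  host 2: 29 = 29
  host 3: 21 + 11 = 32
  host 4: 20 + 11 = 31
  host 5: 19 + 8 + 5 = 32
  host 6: 17 + 14 = 31
This matches the lower bound, so 6 is optimal.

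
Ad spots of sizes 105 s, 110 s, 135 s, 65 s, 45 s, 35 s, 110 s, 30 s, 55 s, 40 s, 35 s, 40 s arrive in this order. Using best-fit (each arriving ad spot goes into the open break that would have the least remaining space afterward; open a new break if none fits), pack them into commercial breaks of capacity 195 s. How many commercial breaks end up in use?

  105 → break 1 (new)  [load 105/195]
  110 → break 2 (new)  [load 110/195]
  135 → break 3 (new)  [load 135/195]
  65 → break 2  [load 175/195]
  45 → break 3  [load 180/195]
  35 → break 1  [load 140/195]
  110 → break 4 (new)  [load 110/195]
  30 → break 1  [load 170/195]
  55 → break 4  [load 165/195]
  40 → break 5 (new)  [load 40/195]
  35 → break 5  [load 75/195]
  40 → break 5  [load 115/195]
5 commercial breaks opened.

5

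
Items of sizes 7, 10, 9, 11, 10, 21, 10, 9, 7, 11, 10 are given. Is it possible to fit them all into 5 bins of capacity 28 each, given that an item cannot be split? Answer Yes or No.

A valid assignment using 5 bins:
  bin 1: 21 + 7 = 28
  bin 2: 11 + 11 = 22
  bin 3: 10 + 10 + 7 = 27
  bin 4: 10 + 10 = 20
  bin 5: 9 + 9 = 18
Every load is within 28, so 5 bins suffice.

Yes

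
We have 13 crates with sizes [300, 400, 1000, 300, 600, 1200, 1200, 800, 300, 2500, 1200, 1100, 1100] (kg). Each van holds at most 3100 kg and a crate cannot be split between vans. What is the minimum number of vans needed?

Total = 2500 + 1200 + 1200 + 1200 + 1100 + 1100 + 1000 + 800 + 600 + 400 + 300 + 300 + 300 = 12000 kg.
Lower bound: ⌈12000/3100⌉ = 4 vans.
A packing using 4 vans:
  van 1: 2500 + 600 = 3100
  van 2: 1200 + 1200 + 400 + 300 = 3100
  van 3: 1200 + 1100 + 800 = 3100
  van 4: 1100 + 1000 + 300 + 300 = 2700
This matches the lower bound, so 4 is optimal.

4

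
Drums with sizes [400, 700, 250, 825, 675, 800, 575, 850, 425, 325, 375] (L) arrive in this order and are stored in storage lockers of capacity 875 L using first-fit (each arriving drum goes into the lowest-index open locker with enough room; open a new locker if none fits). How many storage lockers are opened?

  400 → locker 1 (new)  [load 400/875]
  700 → locker 2 (new)  [load 700/875]
  250 → locker 1  [load 650/875]
  825 → locker 3 (new)  [load 825/875]
  675 → locker 4 (new)  [load 675/875]
  800 → locker 5 (new)  [load 800/875]
  575 → locker 6 (new)  [load 575/875]
  850 → locker 7 (new)  [load 850/875]
  425 → locker 8 (new)  [load 425/875]
  325 → locker 8  [load 750/875]
  375 → locker 9 (new)  [load 375/875]
9 storage lockers opened.

9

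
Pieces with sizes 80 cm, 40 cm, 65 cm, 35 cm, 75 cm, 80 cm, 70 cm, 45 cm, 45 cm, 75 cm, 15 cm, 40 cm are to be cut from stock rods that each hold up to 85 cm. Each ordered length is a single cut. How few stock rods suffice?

9

Total = 80 + 80 + 75 + 75 + 70 + 65 + 45 + 45 + 40 + 40 + 35 + 15 = 665 cm.
Lower bound: ⌈665/85⌉ = 8 stock rods.
A packing using 9 stock rods:
  stock rod 1: 80 = 80
  stock rod 2: 80 = 80
  stock rod 3: 75 = 75
  stock rod 4: 75 = 75
  stock rod 5: 70 + 15 = 85
  stock rod 6: 65 = 65
  stock rod 7: 45 + 40 = 85
  stock rod 8: 45 + 40 = 85
  stock rod 9: 35 = 35
No arrangement into 8 stock rods stays within capacity, so 9 is optimal.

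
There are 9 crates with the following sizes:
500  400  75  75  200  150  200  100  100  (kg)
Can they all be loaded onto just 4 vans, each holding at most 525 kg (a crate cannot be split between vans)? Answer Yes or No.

A valid assignment using 4 vans:
  van 1: 500 = 500
  van 2: 400 + 100 = 500
  van 3: 200 + 200 + 100 = 500
  van 4: 150 + 75 + 75 = 300
Every load is within 525 kg, so 4 vans suffice.

Yes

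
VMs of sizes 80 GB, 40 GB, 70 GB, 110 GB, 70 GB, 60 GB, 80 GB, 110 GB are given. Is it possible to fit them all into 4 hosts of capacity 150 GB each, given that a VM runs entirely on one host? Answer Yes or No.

No

Total = 620 GB; ⌈620/150⌉ = 5.
At least 5 hosts are required, but only 4 are allowed.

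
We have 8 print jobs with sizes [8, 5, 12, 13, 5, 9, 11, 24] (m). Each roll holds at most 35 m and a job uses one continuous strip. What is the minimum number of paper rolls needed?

Total = 24 + 13 + 12 + 11 + 9 + 8 + 5 + 5 = 87 m.
Lower bound: ⌈87/35⌉ = 3 paper rolls.
A packing using 3 paper rolls:
  roll 1: 24 + 11 = 35
  roll 2: 13 + 12 + 9 = 34
  roll 3: 8 + 5 + 5 = 18
This matches the lower bound, so 3 is optimal.

3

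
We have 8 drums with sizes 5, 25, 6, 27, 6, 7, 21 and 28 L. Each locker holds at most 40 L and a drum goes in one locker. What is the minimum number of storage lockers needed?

Total = 28 + 27 + 25 + 21 + 7 + 6 + 6 + 5 = 125 L.
Lower bound: ⌈125/40⌉ = 4 storage lockers.
A packing using 4 storage lockers:
  locker 1: 28 + 7 + 5 = 40
  locker 2: 27 + 6 + 6 = 39
  locker 3: 25 = 25
  locker 4: 21 = 21
This matches the lower bound, so 4 is optimal.

4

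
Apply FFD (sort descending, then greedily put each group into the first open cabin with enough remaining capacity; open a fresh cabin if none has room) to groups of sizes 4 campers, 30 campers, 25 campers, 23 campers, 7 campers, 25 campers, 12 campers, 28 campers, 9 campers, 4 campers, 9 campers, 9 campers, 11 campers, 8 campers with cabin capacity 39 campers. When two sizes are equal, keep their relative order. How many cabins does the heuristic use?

6

Sorted descending: 30, 28, 25, 25, 23, 12, 11, 9, 9, 9, 8, 7, 4, 4.
  30 → cabin 1 (new)  [load 30/39]
  28 → cabin 2 (new)  [load 28/39]
  25 → cabin 3 (new)  [load 25/39]
  25 → cabin 4 (new)  [load 25/39]
  23 → cabin 5 (new)  [load 23/39]
  12 → cabin 3  [load 37/39]
  11 → cabin 2  [load 39/39]
  9 → cabin 1  [load 39/39]
  9 → cabin 4  [load 34/39]
  9 → cabin 5  [load 32/39]
  8 → cabin 6 (new)  [load 8/39]
  7 → cabin 5  [load 39/39]
  4 → cabin 4  [load 38/39]
  4 → cabin 6  [load 12/39]
6 cabins opened.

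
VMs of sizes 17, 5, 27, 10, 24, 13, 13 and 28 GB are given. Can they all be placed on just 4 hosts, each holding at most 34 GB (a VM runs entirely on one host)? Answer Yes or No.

Total = 137 GB; ⌈137/34⌉ = 5.
At least 5 hosts are required, but only 4 are allowed.

No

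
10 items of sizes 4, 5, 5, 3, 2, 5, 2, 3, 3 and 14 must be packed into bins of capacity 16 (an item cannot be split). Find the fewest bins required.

3

Total = 14 + 5 + 5 + 5 + 4 + 3 + 3 + 3 + 2 + 2 = 46.
Lower bound: ⌈46/16⌉ = 3 bins.
A packing using 3 bins:
  bin 1: 14 + 2 = 16
  bin 2: 5 + 5 + 5 = 15
  bin 3: 4 + 3 + 3 + 3 + 2 = 15
This matches the lower bound, so 3 is optimal.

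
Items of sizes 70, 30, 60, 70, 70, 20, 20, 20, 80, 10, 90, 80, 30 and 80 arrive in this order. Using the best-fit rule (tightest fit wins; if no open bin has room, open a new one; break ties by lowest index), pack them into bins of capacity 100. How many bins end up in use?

  70 → bin 1 (new)  [load 70/100]
  30 → bin 1  [load 100/100]
  60 → bin 2 (new)  [load 60/100]
  70 → bin 3 (new)  [load 70/100]
  70 → bin 4 (new)  [load 70/100]
  20 → bin 3  [load 90/100]
  20 → bin 4  [load 90/100]
  20 → bin 2  [load 80/100]
  80 → bin 5 (new)  [load 80/100]
  10 → bin 3  [load 100/100]
  90 → bin 6 (new)  [load 90/100]
  80 → bin 7 (new)  [load 80/100]
  30 → bin 8 (new)  [load 30/100]
  80 → bin 9 (new)  [load 80/100]
9 bins opened.

9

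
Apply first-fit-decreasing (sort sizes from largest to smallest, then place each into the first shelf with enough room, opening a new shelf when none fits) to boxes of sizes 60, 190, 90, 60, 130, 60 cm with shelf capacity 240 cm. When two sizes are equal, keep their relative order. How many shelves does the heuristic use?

Sorted descending: 190, 130, 90, 60, 60, 60.
  190 → shelf 1 (new)  [load 190/240]
  130 → shelf 2 (new)  [load 130/240]
  90 → shelf 2  [load 220/240]
  60 → shelf 3 (new)  [load 60/240]
  60 → shelf 3  [load 120/240]
  60 → shelf 3  [load 180/240]
3 shelves opened.

3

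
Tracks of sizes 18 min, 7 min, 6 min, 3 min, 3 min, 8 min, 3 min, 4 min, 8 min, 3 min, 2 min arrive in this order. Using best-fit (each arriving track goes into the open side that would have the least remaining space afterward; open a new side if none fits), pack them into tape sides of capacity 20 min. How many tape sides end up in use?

  18 → side 1 (new)  [load 18/20]
  7 → side 2 (new)  [load 7/20]
  6 → side 2  [load 13/20]
  3 → side 2  [load 16/20]
  3 → side 2  [load 19/20]
  8 → side 3 (new)  [load 8/20]
  3 → side 3  [load 11/20]
  4 → side 3  [load 15/20]
  8 → side 4 (new)  [load 8/20]
  3 → side 3  [load 18/20]
  2 → side 1  [load 20/20]
4 tape sides opened.

4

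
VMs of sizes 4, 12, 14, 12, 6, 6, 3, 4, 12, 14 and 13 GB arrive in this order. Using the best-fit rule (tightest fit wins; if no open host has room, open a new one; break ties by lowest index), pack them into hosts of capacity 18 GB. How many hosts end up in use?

7

  4 → host 1 (new)  [load 4/18]
  12 → host 1  [load 16/18]
  14 → host 2 (new)  [load 14/18]
  12 → host 3 (new)  [load 12/18]
  6 → host 3  [load 18/18]
  6 → host 4 (new)  [load 6/18]
  3 → host 2  [load 17/18]
  4 → host 4  [load 10/18]
  12 → host 5 (new)  [load 12/18]
  14 → host 6 (new)  [load 14/18]
  13 → host 7 (new)  [load 13/18]
7 hosts opened.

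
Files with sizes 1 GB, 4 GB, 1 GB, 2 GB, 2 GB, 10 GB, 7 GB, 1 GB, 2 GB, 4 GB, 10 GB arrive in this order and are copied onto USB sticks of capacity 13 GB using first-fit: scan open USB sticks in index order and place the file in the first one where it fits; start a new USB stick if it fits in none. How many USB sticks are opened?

4

  1 → USB stick 1 (new)  [load 1/13]
  4 → USB stick 1  [load 5/13]
  1 → USB stick 1  [load 6/13]
  2 → USB stick 1  [load 8/13]
  2 → USB stick 1  [load 10/13]
  10 → USB stick 2 (new)  [load 10/13]
  7 → USB stick 3 (new)  [load 7/13]
  1 → USB stick 1  [load 11/13]
  2 → USB stick 1  [load 13/13]
  4 → USB stick 3  [load 11/13]
  10 → USB stick 4 (new)  [load 10/13]
4 USB sticks opened.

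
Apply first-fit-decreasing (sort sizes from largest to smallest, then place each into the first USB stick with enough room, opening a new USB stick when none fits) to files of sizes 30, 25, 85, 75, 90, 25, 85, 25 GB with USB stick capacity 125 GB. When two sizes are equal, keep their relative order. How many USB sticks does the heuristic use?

Sorted descending: 90, 85, 85, 75, 30, 25, 25, 25.
  90 → USB stick 1 (new)  [load 90/125]
  85 → USB stick 2 (new)  [load 85/125]
  85 → USB stick 3 (new)  [load 85/125]
  75 → USB stick 4 (new)  [load 75/125]
  30 → USB stick 1  [load 120/125]
  25 → USB stick 2  [load 110/125]
  25 → USB stick 3  [load 110/125]
  25 → USB stick 4  [load 100/125]
4 USB sticks opened.

4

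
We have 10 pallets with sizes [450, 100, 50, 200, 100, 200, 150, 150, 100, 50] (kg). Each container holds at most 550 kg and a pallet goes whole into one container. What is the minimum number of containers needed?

Total = 450 + 200 + 200 + 150 + 150 + 100 + 100 + 100 + 50 + 50 = 1550 kg.
Lower bound: ⌈1550/550⌉ = 3 containers.
A packing using 3 containers:
  container 1: 450 + 100 = 550
  container 2: 200 + 200 + 150 = 550
  container 3: 150 + 100 + 100 + 50 + 50 = 450
This matches the lower bound, so 3 is optimal.

3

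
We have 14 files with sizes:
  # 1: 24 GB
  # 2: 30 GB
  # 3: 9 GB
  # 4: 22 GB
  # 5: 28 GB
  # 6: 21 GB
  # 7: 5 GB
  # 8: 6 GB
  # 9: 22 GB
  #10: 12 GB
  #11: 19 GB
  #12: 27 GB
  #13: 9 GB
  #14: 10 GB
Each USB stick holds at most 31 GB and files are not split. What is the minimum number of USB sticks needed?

9

Total = 30 + 28 + 27 + 24 + 22 + 22 + 21 + 19 + 12 + 10 + 9 + 9 + 6 + 5 = 244 GB.
Lower bound: ⌈244/31⌉ = 8 USB sticks.
A packing using 9 USB sticks:
  USB stick 1: 30 = 30
  USB stick 2: 28 = 28
  USB stick 3: 27 = 27
  USB stick 4: 24 + 6 = 30
  USB stick 5: 22 + 9 = 31
  USB stick 6: 22 + 9 = 31
  USB stick 7: 21 + 10 = 31
  USB stick 8: 19 + 12 = 31
  USB stick 9: 5 = 5
No arrangement into 8 USB sticks stays within capacity, so 9 is optimal.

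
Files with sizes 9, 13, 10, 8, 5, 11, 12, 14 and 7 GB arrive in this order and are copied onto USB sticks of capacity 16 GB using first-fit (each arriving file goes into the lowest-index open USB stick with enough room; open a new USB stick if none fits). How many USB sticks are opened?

7

  9 → USB stick 1 (new)  [load 9/16]
  13 → USB stick 2 (new)  [load 13/16]
  10 → USB stick 3 (new)  [load 10/16]
  8 → USB stick 4 (new)  [load 8/16]
  5 → USB stick 1  [load 14/16]
  11 → USB stick 5 (new)  [load 11/16]
  12 → USB stick 6 (new)  [load 12/16]
  14 → USB stick 7 (new)  [load 14/16]
  7 → USB stick 4  [load 15/16]
7 USB sticks opened.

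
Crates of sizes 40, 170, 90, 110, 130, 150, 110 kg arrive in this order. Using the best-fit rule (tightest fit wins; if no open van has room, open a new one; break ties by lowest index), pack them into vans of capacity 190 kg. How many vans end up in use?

6

  40 → van 1 (new)  [load 40/190]
  170 → van 2 (new)  [load 170/190]
  90 → van 1  [load 130/190]
  110 → van 3 (new)  [load 110/190]
  130 → van 4 (new)  [load 130/190]
  150 → van 5 (new)  [load 150/190]
  110 → van 6 (new)  [load 110/190]
6 vans opened.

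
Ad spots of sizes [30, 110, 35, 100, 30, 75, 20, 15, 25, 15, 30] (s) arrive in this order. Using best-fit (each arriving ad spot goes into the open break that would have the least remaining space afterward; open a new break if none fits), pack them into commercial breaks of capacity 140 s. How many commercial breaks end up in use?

4

  30 → break 1 (new)  [load 30/140]
  110 → break 1  [load 140/140]
  35 → break 2 (new)  [load 35/140]
  100 → break 2  [load 135/140]
  30 → break 3 (new)  [load 30/140]
  75 → break 3  [load 105/140]
  20 → break 3  [load 125/140]
  15 → break 3  [load 140/140]
  25 → break 4 (new)  [load 25/140]
  15 → break 4  [load 40/140]
  30 → break 4  [load 70/140]
4 commercial breaks opened.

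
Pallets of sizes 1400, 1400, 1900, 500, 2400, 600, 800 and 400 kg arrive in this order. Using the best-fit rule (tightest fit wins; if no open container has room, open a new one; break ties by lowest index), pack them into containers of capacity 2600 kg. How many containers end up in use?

4

  1400 → container 1 (new)  [load 1400/2600]
  1400 → container 2 (new)  [load 1400/2600]
  1900 → container 3 (new)  [load 1900/2600]
  500 → container 3  [load 2400/2600]
  2400 → container 4 (new)  [load 2400/2600]
  600 → container 1  [load 2000/2600]
  800 → container 2  [load 2200/2600]
  400 → container 2  [load 2600/2600]
4 containers opened.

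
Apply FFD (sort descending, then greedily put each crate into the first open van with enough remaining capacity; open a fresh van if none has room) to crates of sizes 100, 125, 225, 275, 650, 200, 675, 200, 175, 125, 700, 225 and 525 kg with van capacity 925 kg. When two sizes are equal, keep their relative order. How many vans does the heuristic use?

Sorted descending: 700, 675, 650, 525, 275, 225, 225, 200, 200, 175, 125, 125, 100.
  700 → van 1 (new)  [load 700/925]
  675 → van 2 (new)  [load 675/925]
  650 → van 3 (new)  [load 650/925]
  525 → van 4 (new)  [load 525/925]
  275 → van 3  [load 925/925]
  225 → van 1  [load 925/925]
  225 → van 2  [load 900/925]
  200 → van 4  [load 725/925]
  200 → van 4  [load 925/925]
  175 → van 5 (new)  [load 175/925]
  125 → van 5  [load 300/925]
  125 → van 5  [load 425/925]
  100 → van 5  [load 525/925]
5 vans opened.

5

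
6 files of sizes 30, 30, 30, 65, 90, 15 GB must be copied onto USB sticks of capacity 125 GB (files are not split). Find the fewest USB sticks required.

Total = 90 + 65 + 30 + 30 + 30 + 15 = 260 GB.
Lower bound: ⌈260/125⌉ = 3 USB sticks.
A packing using 3 USB sticks:
  USB stick 1: 90 + 30 = 120
  USB stick 2: 65 + 30 + 30 = 125
  USB stick 3: 15 = 15
This matches the lower bound, so 3 is optimal.

3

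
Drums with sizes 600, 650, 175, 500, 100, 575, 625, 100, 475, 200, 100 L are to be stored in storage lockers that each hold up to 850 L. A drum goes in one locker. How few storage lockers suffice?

Total = 650 + 625 + 600 + 575 + 500 + 475 + 200 + 175 + 100 + 100 + 100 = 4100 L.
Lower bound: ⌈4100/850⌉ = 5 storage lockers.
Also, 6 drums each exceed 425 L, and no two of those can share a locker, so at least 6 storage lockers are needed.
A packing using 6 storage lockers:
  locker 1: 650 + 200 = 850
  locker 2: 625 + 175 = 800
  locker 3: 600 + 100 + 100 = 800
  locker 4: 575 + 100 = 675
  locker 5: 500 = 500
  locker 6: 475 = 475
This matches the lower bound, so 6 is optimal.

6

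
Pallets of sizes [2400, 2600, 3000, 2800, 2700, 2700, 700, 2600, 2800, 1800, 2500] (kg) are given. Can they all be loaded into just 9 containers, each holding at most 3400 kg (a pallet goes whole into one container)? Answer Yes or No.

No

Total = 26600 kg; ⌈26600/3400⌉ = 8.
10 pallets each exceed half the capacity and cannot share a container, forcing at least 10 containers.
At least 10 containers are required, but only 9 are allowed.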